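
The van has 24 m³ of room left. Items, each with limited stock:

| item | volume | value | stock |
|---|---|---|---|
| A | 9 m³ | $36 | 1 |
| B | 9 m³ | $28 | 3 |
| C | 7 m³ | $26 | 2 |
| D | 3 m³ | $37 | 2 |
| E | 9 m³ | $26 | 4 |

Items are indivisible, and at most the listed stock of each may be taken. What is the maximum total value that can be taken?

$138

Top feasible selections:
- 1×A + 1×B + 2×D: volume 24, value 138
- 1×A + 1×C + 2×D: volume 22, value 136
Best: $138.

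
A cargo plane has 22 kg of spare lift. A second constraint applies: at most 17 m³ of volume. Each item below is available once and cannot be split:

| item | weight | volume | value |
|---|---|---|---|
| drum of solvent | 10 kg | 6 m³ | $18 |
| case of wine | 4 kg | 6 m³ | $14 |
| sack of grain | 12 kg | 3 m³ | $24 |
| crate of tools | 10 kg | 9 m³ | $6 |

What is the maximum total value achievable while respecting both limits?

$42

Feasible sets respecting both limits:
- drum of solvent+sack of grain: weight 22, volume 9, value 42
- case of wine+sack of grain: weight 16, volume 9, value 38
- drum of solvent+case of wine: weight 14, volume 12, value 32
Best: $42.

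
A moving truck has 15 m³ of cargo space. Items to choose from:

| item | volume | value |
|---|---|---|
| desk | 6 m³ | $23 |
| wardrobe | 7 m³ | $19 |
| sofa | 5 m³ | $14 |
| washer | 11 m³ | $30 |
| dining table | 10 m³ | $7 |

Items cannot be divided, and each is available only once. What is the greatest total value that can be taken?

$42

This is a 0/1 knapsack; check combinations near the capacity.
- desk+wardrobe: volume 6+7=13, value 23+19=42
- desk+sofa: volume 6+5=11, value 23+14=37
- wardrobe+sofa: volume 7+5=12, value 19+14=33
Best: $42.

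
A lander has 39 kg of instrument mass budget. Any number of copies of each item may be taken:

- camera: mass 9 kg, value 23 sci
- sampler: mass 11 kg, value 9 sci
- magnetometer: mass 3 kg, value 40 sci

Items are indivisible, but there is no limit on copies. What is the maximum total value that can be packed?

Best value-per-unit is magnetometer at 40/3, and filling with it alone uses mass 13×3=39. No mix of the others beats 13×40 = 520.

520 sci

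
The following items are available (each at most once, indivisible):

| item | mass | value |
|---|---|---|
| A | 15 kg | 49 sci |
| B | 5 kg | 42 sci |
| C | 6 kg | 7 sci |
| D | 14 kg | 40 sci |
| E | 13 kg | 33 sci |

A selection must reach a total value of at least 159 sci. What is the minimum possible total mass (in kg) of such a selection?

Subsets with value ≥ 159, sorted by total mass:
- A+B+D+E: mass 47, value 164
- A+B+C+D+E: mass 53, value 171
Minimum mass: 47 kg.

47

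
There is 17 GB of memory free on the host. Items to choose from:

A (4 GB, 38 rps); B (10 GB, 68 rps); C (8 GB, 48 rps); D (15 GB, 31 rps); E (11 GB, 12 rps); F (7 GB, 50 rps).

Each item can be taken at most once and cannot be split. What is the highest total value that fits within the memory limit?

Check high-value combinations within 17 GB:
- B+F: memory 10+7=17, value 68+50=118
- A+B: memory 4+10=14, value 38+68=106
- C+F: memory 8+7=15, value 48+50=98
- A+F: memory 4+7=11, value 38+50=88
- A+C: memory 4+8=12, value 38+48=86
Best: 118 rps.

118 rps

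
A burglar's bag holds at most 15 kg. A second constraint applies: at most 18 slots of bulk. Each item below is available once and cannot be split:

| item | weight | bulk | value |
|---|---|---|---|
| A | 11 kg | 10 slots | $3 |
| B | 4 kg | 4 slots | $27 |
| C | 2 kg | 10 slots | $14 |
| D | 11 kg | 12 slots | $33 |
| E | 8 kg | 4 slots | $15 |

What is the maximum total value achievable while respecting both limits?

Feasible sets respecting both limits:
- B+D: weight 15, bulk 16, value 60
- B+C+E: weight 14, bulk 18, value 56
- B+E: weight 12, bulk 8, value 42
- B+C: weight 6, bulk 14, value 41
Best: $60.

$60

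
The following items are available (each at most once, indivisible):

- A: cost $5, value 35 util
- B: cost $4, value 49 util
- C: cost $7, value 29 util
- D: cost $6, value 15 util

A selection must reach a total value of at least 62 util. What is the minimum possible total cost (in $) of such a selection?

Subsets with value ≥ 62, sorted by total cost:
- A+B: cost 9, value 84
- B+D: cost 10, value 64
- B+C: cost 11, value 78
- A+C: cost 12, value 64
Minimum cost: 9 $.

9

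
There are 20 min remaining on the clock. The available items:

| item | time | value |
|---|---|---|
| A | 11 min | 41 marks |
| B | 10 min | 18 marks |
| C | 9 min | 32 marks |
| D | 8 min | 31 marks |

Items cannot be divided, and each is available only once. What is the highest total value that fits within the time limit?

73 marks

This is a 0/1 knapsack; check combinations near the capacity.
- A+C: time 11+9=20, value 41+32=73
- A+D: time 11+8=19, value 41+31=72
- C+D: time 9+8=17, value 32+31=63
- B+C: time 10+9=19, value 18+32=50
Best: 73 marks.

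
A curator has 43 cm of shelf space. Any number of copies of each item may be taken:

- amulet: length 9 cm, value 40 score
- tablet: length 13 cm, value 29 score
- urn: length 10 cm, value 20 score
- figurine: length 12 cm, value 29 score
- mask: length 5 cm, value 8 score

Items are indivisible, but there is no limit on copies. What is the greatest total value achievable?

Best value-per-unit is amulet at 40/9; filling with it alone gives 4×40 = 160.
Optimal mix: 4×amulet + 1×mask → length 41, value 168.

168 score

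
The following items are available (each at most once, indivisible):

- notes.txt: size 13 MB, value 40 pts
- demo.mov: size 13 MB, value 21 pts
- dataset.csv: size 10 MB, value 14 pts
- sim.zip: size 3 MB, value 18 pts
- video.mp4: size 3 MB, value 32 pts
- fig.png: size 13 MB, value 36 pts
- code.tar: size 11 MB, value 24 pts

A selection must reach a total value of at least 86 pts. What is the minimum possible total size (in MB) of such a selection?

Subsets with value ≥ 86, sorted by total size:
- notes.txt+sim.zip+video.mp4: size 19, value 90
- sim.zip+video.mp4+fig.png: size 19, value 86
- notes.txt+dataset.csv+video.mp4: size 26, value 86
- notes.txt+video.mp4+code.tar: size 27, value 96
Minimum size: 19 MB.

19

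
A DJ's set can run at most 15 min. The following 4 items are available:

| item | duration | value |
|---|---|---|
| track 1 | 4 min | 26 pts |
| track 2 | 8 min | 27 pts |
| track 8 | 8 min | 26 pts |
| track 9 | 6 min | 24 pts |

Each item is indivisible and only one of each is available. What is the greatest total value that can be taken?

Check high-value combinations within 15 min:
- track 1+track 2: duration 4+8=12, value 26+27=53
- track 1+track 8: duration 4+8=12, value 26+26=52
- track 2+track 9: duration 8+6=14, value 27+24=51
- track 1+track 9: duration 4+6=10, value 26+24=50
- track 8+track 9: duration 8+6=14, value 26+24=50
Best: 53 pts.

53 pts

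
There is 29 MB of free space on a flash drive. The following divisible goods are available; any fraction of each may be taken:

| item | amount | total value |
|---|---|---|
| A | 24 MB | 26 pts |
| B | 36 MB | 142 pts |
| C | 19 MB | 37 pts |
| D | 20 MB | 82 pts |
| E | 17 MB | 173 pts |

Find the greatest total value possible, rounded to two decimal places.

Take in order of value per unit:
- E (173/17 per unit): all 17 → value 173, running total 173.00
- D (82/20 per unit): 12 of 20 → value 12×82/20 = 49.2000, running total 222.20
Total 222.20.

222.20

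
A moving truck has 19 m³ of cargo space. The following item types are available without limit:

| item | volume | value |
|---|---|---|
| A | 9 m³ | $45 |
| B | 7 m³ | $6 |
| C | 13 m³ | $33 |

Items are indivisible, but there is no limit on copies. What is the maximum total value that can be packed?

Best value-per-unit is A at 45/9, and filling with it alone uses volume 2×9=18. No mix of the others beats 2×45 = 90.

$90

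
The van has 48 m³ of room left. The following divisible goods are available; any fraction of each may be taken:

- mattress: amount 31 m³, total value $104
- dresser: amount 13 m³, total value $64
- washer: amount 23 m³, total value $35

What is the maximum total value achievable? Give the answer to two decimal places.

Take in order of value per unit:
- dresser (64/13 per unit): all 13 → value 64, running total 64.00
- mattress (104/31 per unit): all 31 → value 104, running total 168.00
- washer (35/23 per unit): 4 of 23 → value 4×35/23 = 6.0870, running total 174.09
Total 174.09.

174.09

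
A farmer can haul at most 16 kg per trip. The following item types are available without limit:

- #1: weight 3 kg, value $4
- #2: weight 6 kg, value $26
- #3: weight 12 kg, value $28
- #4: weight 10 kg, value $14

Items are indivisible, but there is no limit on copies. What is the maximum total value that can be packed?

Best value-per-unit is #2 at 26/6; filling with it alone gives 2×26 = 52.
Optimal mix: 1×#1 + 2×#2 → weight 15, value 56.

$56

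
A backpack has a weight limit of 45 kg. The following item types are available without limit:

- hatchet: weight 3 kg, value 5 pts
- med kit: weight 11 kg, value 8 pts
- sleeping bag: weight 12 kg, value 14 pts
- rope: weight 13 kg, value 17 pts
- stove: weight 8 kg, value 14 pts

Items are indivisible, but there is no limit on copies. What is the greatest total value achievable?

77 pts

Best value-per-unit is stove at 14/8; filling with it alone gives 5×14 = 70.
Optimal mix: 7×hatchet + 3×stove → weight 45, value 77.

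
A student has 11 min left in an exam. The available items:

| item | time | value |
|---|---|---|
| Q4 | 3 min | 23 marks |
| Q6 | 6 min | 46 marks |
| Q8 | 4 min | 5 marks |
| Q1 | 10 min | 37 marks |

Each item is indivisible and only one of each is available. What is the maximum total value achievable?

69 marks

Check high-value combinations within 11 min:
- Q4+Q6: time 3+6=9, value 23+46=69
- Q6+Q8: time 6+4=10, value 46+5=51
- Q6: time 6, value 46
- Q1: time 10, value 37
- Q4+Q8: time 3+4=7, value 23+5=28
Best: 69 marks.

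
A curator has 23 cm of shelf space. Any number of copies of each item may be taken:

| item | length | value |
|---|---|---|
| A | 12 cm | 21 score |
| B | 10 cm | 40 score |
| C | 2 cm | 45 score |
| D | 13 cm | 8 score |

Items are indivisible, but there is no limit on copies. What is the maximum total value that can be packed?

495 score

Best value-per-unit is C at 45/2, and filling with it alone uses length 11×2=22. No mix of the others beats 11×45 = 495.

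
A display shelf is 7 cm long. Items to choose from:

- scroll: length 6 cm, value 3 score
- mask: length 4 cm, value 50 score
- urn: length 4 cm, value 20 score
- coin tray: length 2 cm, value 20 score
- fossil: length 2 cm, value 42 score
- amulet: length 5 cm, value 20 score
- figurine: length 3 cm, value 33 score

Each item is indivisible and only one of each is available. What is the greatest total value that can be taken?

Check high-value combinations within 7 cm:
- coin tray+fossil+figurine: length 2+2+3=7, value 20+42+33=95
- mask+fossil: length 4+2=6, value 50+42=92
- mask+figurine: length 4+3=7, value 50+33=83
- fossil+figurine: length 2+3=5, value 42+33=75
Best: 95 score.

95 score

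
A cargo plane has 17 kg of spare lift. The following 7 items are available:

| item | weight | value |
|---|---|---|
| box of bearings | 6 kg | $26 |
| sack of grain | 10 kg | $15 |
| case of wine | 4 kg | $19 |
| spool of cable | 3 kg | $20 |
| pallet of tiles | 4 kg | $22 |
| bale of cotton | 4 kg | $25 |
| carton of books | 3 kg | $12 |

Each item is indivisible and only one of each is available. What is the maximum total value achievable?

Check high-value combinations within 17 kg:
- box of bearings+spool of cable+pallet of tiles+bale of cotton: weight 6+3+4+4=17, value 26+20+22+25=93
- box of bearings+case of wine+spool of cable+bale of cotton: weight 6+4+3+4=17, value 26+19+20+25=90
- box of bearings+case of wine+spool of cable+pallet of tiles: weight 6+4+3+4=17, value 26+19+20+22=87
Best: $93.

$93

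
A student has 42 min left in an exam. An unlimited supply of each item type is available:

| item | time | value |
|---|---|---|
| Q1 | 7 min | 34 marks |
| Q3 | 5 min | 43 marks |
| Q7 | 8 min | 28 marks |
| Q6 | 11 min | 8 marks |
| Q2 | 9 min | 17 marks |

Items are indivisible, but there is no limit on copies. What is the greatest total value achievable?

Best value-per-unit is Q3 at 43/5, and filling with it alone uses time 8×5=40. No mix of the others beats 8×43 = 344.

344 marks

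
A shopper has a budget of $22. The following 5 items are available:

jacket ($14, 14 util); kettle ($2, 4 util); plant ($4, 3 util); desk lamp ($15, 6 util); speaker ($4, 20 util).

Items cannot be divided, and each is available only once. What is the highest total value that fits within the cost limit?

Check high-value combinations within $22:
- jacket+kettle+speaker: cost 14+2+4=20, value 14+4+20=38
- jacket+plant+speaker: cost 14+4+4=22, value 14+3+20=37
- jacket+speaker: cost 14+4=18, value 14+20=34
- kettle+desk lamp+speaker: cost 2+15+4=21, value 4+6+20=30
Best: 38 util.

38 util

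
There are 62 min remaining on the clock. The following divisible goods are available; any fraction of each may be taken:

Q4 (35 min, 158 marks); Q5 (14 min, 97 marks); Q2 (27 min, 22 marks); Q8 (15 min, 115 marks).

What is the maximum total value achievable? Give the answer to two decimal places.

Take in order of value per unit:
- Q8 (115/15 per unit): all 15 → value 115, running total 115.00
- Q5 (97/14 per unit): all 14 → value 97, running total 212.00
- Q4 (158/35 per unit): 33 of 35 → value 33×158/35 = 148.9714, running total 360.97
Total 360.97.

360.97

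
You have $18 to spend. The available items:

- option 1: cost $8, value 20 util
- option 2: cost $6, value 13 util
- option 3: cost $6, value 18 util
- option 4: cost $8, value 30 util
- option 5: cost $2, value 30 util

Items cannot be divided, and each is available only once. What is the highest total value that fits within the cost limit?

Check high-value combinations within $18:
- option 1+option 4+option 5: cost 8+8+2=18, value 20+30+30=80
- option 3+option 4+option 5: cost 6+8+2=16, value 18+30+30=78
- option 2+option 4+option 5: cost 6+8+2=16, value 13+30+30=73
- option 1+option 3+option 5: cost 8+6+2=16, value 20+18+30=68
Best: 80 util.

80 util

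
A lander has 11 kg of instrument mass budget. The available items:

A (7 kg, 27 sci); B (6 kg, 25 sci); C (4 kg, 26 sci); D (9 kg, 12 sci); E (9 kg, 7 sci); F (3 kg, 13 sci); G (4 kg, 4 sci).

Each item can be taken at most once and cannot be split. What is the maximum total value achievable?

Check high-value combinations within 11 kg:
- A+C: mass 7+4=11, value 27+26=53
- B+C: mass 6+4=10, value 25+26=51
- C+F+G: mass 4+3+4=11, value 26+13+4=43
Best: 53 sci.

53 sci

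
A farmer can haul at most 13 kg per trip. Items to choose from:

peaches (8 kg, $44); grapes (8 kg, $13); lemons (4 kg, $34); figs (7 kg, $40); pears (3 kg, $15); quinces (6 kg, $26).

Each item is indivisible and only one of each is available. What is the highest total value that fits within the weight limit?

Check high-value combinations within 13 kg:
- peaches+lemons: weight 8+4=12, value 44+34=78
- lemons+pears+quinces: weight 4+3+6=13, value 34+15+26=75
- lemons+figs: weight 4+7=11, value 34+40=74
- figs+quinces: weight 7+6=13, value 40+26=66
Best: $78.

$78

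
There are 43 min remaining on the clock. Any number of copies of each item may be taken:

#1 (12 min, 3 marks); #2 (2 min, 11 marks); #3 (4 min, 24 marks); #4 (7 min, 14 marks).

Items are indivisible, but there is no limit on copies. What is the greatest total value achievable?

Best value-per-unit is #3 at 24/4; filling with it alone gives 10×24 = 240.
Optimal mix: 1×#2 + 10×#3 → time 42, value 251.

251 marks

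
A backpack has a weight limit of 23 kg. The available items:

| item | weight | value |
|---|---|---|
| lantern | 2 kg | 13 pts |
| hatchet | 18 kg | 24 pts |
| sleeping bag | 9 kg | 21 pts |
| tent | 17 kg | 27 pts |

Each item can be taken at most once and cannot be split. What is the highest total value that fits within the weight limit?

40 pts

Check high-value combinations within 23 kg:
- lantern+tent: weight 2+17=19, value 13+27=40
- lantern+hatchet: weight 2+18=20, value 13+24=37
- lantern+sleeping bag: weight 2+9=11, value 13+21=34
- tent: weight 17, value 27
- hatchet: weight 18, value 24
Best: 40 pts.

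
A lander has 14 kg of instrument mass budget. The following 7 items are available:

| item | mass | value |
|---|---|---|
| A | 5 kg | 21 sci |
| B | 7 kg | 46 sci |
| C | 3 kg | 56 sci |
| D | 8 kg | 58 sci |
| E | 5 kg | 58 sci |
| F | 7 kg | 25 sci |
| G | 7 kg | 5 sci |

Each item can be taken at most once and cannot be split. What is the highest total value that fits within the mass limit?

This is a 0/1 knapsack; check combinations near the capacity.
- A+C+E: mass 5+3+5=13, value 21+56+58=135
- D+E: mass 8+5=13, value 58+58=116
- C+E: mass 3+5=8, value 56+58=114
- C+D: mass 3+8=11, value 56+58=114
Best: 135 sci.

135 sci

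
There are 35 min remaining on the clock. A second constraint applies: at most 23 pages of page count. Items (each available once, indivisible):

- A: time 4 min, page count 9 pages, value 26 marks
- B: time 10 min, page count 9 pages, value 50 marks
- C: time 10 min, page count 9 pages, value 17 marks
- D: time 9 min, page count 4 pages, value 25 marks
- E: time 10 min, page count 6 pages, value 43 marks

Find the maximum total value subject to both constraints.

Feasible sets respecting both limits:
- B+D+E: time 29, page count 19, value 118
- A+B+D: time 23, page count 22, value 101
- A+D+E: time 23, page count 19, value 94
Best: 118 marks.

118 marks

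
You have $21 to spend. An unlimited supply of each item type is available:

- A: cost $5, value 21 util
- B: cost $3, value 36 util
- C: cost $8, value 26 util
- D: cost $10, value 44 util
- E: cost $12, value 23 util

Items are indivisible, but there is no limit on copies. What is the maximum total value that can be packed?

Best value-per-unit is B at 36/3, and filling with it alone uses cost 7×3=21. No mix of the others beats 7×36 = 252.

252 util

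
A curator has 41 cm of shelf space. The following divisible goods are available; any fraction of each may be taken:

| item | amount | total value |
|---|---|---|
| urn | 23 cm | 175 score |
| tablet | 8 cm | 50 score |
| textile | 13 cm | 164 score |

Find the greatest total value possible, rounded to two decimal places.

370.25

Take in order of value per unit:
- textile (164/13 per unit): all 13 → value 164, running total 164.00
- urn (175/23 per unit): all 23 → value 175, running total 339.00
- tablet (50/8 per unit): 5 of 8 → value 5×50/8 = 31.2500, running total 370.25
Total 370.25.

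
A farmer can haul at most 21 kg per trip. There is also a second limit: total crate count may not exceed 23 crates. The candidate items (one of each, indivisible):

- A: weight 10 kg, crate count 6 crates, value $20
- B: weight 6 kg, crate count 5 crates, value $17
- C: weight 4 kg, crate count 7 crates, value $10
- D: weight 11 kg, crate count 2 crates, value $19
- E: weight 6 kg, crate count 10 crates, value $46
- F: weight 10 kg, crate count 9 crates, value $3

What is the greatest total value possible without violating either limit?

Feasible sets respecting both limits:
- A+C+E: weight 20, crate count 23, value 76
- C+D+E: weight 21, crate count 19, value 75
- B+C+E: weight 16, crate count 22, value 73
- A+E: weight 16, crate count 16, value 66
Best: $76.

$76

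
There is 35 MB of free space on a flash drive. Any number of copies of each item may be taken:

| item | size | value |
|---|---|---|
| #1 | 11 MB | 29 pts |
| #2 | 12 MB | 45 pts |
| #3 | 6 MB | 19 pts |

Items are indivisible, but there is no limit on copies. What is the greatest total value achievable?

Best value-per-unit is #2 at 45/12; filling with it alone gives 2×45 = 90.
Optimal mix: 1×#1 + 2×#2 → size 35, value 119.

119 pts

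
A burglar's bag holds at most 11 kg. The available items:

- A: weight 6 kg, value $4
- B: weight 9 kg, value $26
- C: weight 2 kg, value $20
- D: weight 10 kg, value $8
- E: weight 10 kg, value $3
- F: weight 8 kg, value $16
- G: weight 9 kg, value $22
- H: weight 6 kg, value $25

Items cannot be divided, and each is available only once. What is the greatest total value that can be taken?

$46

Check high-value combinations within 11 kg:
- B+C: weight 9+2=11, value 26+20=46
- C+H: weight 2+6=8, value 20+25=45
- C+G: weight 2+9=11, value 20+22=42
- C+F: weight 2+8=10, value 20+16=36
Best: $46.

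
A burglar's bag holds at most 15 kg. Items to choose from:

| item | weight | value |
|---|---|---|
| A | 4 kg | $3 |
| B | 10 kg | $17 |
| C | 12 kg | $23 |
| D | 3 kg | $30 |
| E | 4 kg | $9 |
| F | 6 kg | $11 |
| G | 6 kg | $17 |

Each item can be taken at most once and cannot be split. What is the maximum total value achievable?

Check high-value combinations within 15 kg:
- D+F+G: weight 3+6+6=15, value 30+11+17=58
- D+E+G: weight 3+4+6=13, value 30+9+17=56
- C+D: weight 12+3=15, value 23+30=53
Best: $58.

$58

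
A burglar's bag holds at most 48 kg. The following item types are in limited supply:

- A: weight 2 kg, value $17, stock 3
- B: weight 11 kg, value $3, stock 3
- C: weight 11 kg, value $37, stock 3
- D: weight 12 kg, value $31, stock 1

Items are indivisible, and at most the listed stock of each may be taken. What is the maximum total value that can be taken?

Best selections within weight 48 and stock limits:
- 3×A + 3×C: weight 39, value 162
- 1×A + 3×C + 1×D: weight 47, value 159
- 3×A + 2×C + 1×D: weight 40, value 156
- 2×A + 1×B + 3×C: weight 48, value 148
Best: $162.

$162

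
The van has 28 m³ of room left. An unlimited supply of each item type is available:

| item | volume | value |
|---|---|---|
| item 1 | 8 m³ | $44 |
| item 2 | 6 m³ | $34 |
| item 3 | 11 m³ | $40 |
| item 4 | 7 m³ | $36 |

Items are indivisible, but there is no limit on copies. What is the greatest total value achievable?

Best value-per-unit is item 2 at 34/6; filling with it alone gives 4×34 = 136.
Optimal mix: 2×item 1 + 2×item 2 → volume 28, value 156.

$156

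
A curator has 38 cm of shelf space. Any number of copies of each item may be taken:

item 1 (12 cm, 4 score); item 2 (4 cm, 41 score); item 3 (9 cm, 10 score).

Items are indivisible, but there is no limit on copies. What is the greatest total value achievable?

Best value-per-unit is item 2 at 41/4, and filling with it alone uses length 9×4=36. No mix of the others beats 9×41 = 369.

369 score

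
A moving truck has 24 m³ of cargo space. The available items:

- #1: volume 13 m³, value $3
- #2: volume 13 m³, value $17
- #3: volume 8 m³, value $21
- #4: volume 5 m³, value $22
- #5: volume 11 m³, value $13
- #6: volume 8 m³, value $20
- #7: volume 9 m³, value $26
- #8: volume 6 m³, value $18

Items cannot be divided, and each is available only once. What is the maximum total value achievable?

Check high-value combinations within 24 m³:
- #3+#4+#7: volume 8+5+9=22, value 21+22+26=69
- #4+#6+#7: volume 5+8+9=22, value 22+20+26=68
- #4+#7+#8: volume 5+9+6=20, value 22+26+18=66
Best: $69.

$69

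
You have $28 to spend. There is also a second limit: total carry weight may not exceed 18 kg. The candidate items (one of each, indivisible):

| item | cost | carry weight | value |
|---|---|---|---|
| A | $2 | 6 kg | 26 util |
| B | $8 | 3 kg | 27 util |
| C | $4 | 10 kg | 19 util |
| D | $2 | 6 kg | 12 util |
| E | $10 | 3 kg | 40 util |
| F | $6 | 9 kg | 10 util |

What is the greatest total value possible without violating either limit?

105 util

Feasible sets respecting both limits:
- A+B+D+E: cost 22, carry weight 18, value 105
- A+B+E: cost 20, carry weight 12, value 93
- B+C+E: cost 22, carry weight 16, value 86
Best: 105 util.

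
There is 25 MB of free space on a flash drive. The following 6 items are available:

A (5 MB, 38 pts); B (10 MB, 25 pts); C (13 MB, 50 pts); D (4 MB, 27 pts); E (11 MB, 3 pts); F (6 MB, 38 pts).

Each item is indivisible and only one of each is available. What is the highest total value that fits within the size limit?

128 pts

Check high-value combinations within 25 MB:
- A+B+D+F: size 5+10+4+6=25, value 38+25+27+38=128
- A+C+F: size 5+13+6=24, value 38+50+38=126
- A+C+D: size 5+13+4=22, value 38+50+27=115
Best: 128 pts.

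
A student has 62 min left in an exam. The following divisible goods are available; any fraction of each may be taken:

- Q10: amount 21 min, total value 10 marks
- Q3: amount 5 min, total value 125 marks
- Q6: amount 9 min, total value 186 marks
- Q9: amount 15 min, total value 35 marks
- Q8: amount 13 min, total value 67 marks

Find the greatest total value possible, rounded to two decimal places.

Take in order of value per unit:
- Q3 (125/5 per unit): all 5 → value 125, running total 125.00
- Q6 (186/9 per unit): all 9 → value 186, running total 311.00
- Q8 (67/13 per unit): all 13 → value 67, running total 378.00
- Q9 (35/15 per unit): all 15 → value 35, running total 413.00
- Q10 (10/21 per unit): 20 of 21 → value 20×10/21 = 9.5238, running total 422.52
Total 422.52.

422.52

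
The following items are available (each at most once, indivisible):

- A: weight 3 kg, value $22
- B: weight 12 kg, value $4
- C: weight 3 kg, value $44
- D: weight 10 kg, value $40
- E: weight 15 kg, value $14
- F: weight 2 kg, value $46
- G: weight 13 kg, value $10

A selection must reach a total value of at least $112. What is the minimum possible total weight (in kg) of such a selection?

Subsets with value ≥ 112, sorted by total weight:
- A+C+F: weight 8, value 112
- C+D+F: weight 15, value 130
- A+C+D+F: weight 18, value 152
- A+B+C+F: weight 20, value 116
Minimum weight: 8 kg.

8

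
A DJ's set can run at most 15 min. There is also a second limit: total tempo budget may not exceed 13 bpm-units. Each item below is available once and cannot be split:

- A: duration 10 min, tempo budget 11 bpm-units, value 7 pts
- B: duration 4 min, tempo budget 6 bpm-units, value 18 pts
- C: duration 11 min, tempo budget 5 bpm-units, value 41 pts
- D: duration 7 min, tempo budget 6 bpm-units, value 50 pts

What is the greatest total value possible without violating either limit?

Feasible sets respecting both limits:
- B+D: duration 11, tempo budget 12, value 68
- B+C: duration 15, tempo budget 11, value 59
- D: duration 7, tempo budget 6, value 50
Best: 68 pts.

68 pts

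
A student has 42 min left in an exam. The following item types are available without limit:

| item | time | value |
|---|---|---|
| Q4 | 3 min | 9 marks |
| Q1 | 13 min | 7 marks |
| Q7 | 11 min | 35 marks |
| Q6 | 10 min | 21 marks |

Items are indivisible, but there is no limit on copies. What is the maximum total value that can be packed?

132 marks

Best value-per-unit is Q7 at 35/11; filling with it alone gives 3×35 = 105.
Optimal mix: 3×Q4 + 3×Q7 → time 42, value 132.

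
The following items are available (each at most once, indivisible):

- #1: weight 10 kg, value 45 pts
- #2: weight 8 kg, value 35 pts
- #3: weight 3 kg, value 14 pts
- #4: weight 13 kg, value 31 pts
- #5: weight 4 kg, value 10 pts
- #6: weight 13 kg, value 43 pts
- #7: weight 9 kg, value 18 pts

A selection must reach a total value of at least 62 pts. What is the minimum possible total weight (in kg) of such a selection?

17

Subsets with value ≥ 62, sorted by total weight:
- #1+#3+#5: weight 17, value 69
- #1+#2: weight 18, value 80
Minimum weight: 17 kg.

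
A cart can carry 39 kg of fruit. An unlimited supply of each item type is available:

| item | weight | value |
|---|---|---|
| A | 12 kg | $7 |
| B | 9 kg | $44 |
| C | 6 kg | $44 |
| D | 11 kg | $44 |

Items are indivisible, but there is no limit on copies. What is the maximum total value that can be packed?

$264

Best value-per-unit is C at 44/6; filling with it alone gives 6×44 = 264.
Optimal mix: 1×B + 5×C → weight 39, value 264.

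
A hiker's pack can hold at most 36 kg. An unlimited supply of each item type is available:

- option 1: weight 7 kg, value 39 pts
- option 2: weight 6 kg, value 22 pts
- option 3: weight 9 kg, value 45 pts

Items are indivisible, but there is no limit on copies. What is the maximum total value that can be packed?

Best value-per-unit is option 1 at 39/7, and filling with it alone uses weight 5×7=35. No mix of the others beats 5×39 = 195.

195 pts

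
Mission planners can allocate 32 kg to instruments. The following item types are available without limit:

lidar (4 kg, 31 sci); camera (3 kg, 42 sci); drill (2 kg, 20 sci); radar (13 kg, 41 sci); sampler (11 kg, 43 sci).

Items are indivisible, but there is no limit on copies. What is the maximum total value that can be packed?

440 sci

Best value-per-unit is camera at 42/3; filling with it alone gives 10×42 = 420.
Optimal mix: 10×camera + 1×drill → mass 32, value 440.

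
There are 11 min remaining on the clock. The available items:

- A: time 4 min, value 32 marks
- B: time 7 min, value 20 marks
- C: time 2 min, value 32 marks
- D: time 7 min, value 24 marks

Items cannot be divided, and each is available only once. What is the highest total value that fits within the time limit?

64 marks

Check high-value combinations within 11 min:
- A+C: time 4+2=6, value 32+32=64
- C+D: time 2+7=9, value 32+24=56
- A+D: time 4+7=11, value 32+24=56
- B+C: time 7+2=9, value 20+32=52
- A+B: time 4+7=11, value 32+20=52
Best: 64 marks.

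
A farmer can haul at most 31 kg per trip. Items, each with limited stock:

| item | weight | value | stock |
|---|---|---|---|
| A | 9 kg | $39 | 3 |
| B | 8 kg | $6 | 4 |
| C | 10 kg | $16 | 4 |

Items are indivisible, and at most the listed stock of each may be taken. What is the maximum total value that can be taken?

$117

Best selections within weight 31 and stock limits:
- 3×A: weight 27, value 117
- 2×A + 1×C: weight 28, value 94
Best: $117.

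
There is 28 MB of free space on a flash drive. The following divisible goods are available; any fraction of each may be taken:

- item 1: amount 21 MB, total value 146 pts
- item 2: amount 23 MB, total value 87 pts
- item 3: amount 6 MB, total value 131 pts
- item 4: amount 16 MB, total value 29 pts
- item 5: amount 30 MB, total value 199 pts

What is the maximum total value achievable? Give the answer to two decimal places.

Take in order of value per unit:
- item 3 (131/6 per unit): all 6 → value 131, running total 131.00
- item 1 (146/21 per unit): all 21 → value 146, running total 277.00
- item 5 (199/30 per unit): 1 of 30 → value 1×199/30 = 6.6333, running total 283.63
Total 283.63.

283.63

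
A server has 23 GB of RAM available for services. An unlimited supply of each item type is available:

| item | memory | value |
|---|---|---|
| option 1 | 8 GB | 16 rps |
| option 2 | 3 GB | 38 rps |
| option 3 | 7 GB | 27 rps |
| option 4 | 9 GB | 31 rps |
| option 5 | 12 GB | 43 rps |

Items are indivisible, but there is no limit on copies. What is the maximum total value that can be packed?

266 rps

Best value-per-unit is option 2 at 38/3, and filling with it alone uses memory 7×3=21. No mix of the others beats 7×38 = 266.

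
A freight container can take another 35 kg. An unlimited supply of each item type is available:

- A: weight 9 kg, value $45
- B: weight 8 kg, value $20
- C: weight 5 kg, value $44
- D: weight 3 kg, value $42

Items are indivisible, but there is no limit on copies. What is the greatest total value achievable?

$464

Best value-per-unit is D at 42/3; filling with it alone gives 11×42 = 462.
Optimal mix: 1×C + 10×D → weight 35, value 464.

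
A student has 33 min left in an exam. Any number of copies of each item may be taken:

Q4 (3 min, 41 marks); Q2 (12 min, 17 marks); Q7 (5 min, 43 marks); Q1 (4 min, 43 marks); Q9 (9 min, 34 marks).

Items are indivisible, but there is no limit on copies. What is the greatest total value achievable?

Best value-per-unit is Q4 at 41/3, and filling with it alone uses time 11×3=33. No mix of the others beats 11×41 = 451.

451 marks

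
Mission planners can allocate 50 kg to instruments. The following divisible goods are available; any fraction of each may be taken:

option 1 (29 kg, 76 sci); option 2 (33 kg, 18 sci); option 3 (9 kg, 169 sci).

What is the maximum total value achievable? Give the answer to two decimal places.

Take in order of value per unit:
- option 3 (169/9 per unit): all 9 → value 169, running total 169.00
- option 1 (76/29 per unit): all 29 → value 76, running total 245.00
- option 2 (18/33 per unit): 12 of 33 → value 12×18/33 = 6.5455, running total 251.55
Total 251.55.

251.55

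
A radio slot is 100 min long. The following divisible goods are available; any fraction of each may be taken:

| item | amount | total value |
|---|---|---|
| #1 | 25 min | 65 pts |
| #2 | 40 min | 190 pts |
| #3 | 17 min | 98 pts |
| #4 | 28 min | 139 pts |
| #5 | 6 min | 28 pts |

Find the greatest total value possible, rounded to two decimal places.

Take in order of value per unit:
- #3 (98/17 per unit): all 17 → value 98, running total 98.00
- #4 (139/28 per unit): all 28 → value 139, running total 237.00
- #2 (190/40 per unit): all 40 → value 190, running total 427.00
- #5 (28/6 per unit): all 6 → value 28, running total 455.00
- #1 (65/25 per unit): 9 of 25 → value 9×65/25 = 23.4000, running total 478.40
Total 478.40.

478.40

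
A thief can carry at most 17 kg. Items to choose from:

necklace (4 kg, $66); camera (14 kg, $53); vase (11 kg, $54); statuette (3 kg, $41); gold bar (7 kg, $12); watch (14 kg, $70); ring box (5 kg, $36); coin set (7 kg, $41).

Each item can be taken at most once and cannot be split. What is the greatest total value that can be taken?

$148

Check high-value combinations within 17 kg:
- necklace+statuette+coin set: weight 4+3+7=14, value 66+41+41=148
- necklace+statuette+ring box: weight 4+3+5=12, value 66+41+36=143
- necklace+ring box+coin set: weight 4+5+7=16, value 66+36+41=143
- necklace+vase: weight 4+11=15, value 66+54=120
- necklace+statuette+gold bar: weight 4+3+7=14, value 66+41+12=119
Best: $148.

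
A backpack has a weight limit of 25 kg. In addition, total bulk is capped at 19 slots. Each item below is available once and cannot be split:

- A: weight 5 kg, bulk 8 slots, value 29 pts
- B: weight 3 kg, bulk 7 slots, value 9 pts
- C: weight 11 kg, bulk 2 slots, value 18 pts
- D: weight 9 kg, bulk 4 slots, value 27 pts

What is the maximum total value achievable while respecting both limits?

Feasible sets respecting both limits:
- A+C+D: weight 25, bulk 14, value 74
- A+B+D: weight 17, bulk 19, value 65
- A+B+C: weight 19, bulk 17, value 56
Best: 74 pts.

74 pts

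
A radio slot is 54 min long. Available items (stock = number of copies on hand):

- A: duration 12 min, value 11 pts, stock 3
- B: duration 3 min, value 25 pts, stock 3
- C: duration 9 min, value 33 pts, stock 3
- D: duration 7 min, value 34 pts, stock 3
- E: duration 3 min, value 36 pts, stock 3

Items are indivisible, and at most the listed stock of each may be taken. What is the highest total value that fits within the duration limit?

326 pts

Top feasible selections:
- 2×B + 2×C + 3×D + 3×E: duration 54, value 326
- 3×B + 1×C + 3×D + 3×E: duration 48, value 318
- 3×B + 2×C + 2×D + 3×E: duration 50, value 317
- 3×B + 3×C + 1×D + 3×E: duration 52, value 316
Best: 326 pts.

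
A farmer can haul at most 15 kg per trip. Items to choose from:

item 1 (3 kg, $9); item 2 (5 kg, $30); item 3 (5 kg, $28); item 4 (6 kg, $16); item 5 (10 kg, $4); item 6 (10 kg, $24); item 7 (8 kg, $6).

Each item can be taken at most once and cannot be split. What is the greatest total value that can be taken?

Check high-value combinations within 15 kg:
- item 1+item 2+item 3: weight 3+5+5=13, value 9+30+28=67
- item 2+item 3: weight 5+5=10, value 30+28=58
- item 1+item 2+item 4: weight 3+5+6=14, value 9+30+16=55
Best: $67.

$67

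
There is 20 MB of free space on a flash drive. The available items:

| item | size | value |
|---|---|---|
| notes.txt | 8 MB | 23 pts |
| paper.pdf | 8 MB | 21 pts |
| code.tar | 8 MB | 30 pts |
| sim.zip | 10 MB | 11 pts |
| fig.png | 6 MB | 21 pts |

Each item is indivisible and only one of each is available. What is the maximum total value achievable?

Check high-value combinations within 20 MB:
- notes.txt+code.tar: size 8+8=16, value 23+30=53
- code.tar+fig.png: size 8+6=14, value 30+21=51
- paper.pdf+code.tar: size 8+8=16, value 21+30=51
- notes.txt+fig.png: size 8+6=14, value 23+21=44
- notes.txt+paper.pdf: size 8+8=16, value 23+21=44
Best: 53 pts.

53 pts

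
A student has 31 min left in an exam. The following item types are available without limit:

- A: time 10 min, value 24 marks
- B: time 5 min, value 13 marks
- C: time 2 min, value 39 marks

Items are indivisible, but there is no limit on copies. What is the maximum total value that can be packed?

585 marks

Best value-per-unit is C at 39/2, and filling with it alone uses time 15×2=30. No mix of the others beats 15×39 = 585.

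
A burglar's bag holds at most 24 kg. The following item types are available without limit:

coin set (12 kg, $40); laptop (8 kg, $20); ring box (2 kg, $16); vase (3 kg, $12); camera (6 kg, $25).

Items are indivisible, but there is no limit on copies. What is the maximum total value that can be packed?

Best value-per-unit is ring box at 16/2, and filling with it alone uses weight 12×2=24. No mix of the others beats 12×16 = 192.

$192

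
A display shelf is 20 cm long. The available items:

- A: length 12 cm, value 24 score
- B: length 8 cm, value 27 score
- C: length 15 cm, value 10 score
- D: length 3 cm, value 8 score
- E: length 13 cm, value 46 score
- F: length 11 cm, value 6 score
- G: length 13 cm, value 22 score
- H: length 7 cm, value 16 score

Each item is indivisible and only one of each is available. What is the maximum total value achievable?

This is a 0/1 knapsack; check combinations near the capacity.
- E+H: length 13+7=20, value 46+16=62
- D+E: length 3+13=16, value 8+46=54
- B+D+H: length 8+3+7=18, value 27+8+16=51
Best: 62 score.

62 score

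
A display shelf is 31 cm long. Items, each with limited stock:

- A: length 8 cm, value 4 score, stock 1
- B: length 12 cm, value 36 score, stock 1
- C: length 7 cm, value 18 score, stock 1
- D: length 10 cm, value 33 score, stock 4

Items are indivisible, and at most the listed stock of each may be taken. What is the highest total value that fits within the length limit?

99 score

Best selections within length 31 and stock limits:
- 3×D: length 30, value 99
- 1×B + 1×C + 1×D: length 29, value 87
- 1×C + 2×D: length 27, value 84
Best: 99 score.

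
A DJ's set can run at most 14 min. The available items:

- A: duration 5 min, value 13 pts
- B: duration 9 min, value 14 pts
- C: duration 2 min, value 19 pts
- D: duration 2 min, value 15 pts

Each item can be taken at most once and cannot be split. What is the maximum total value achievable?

48 pts

Check high-value combinations within 14 min:
- B+C+D: duration 9+2+2=13, value 14+19+15=48
- A+C+D: duration 5+2+2=9, value 13+19+15=47
- C+D: duration 2+2=4, value 19+15=34
- B+C: duration 9+2=11, value 14+19=33
- A+C: duration 5+2=7, value 13+19=32
Best: 48 pts.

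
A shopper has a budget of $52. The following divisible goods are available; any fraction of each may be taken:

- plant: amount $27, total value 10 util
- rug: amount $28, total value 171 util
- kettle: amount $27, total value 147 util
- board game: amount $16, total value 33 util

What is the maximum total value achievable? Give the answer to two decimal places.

Take in order of value per unit:
- rug (171/28 per unit): all 28 → value 171, running total 171.00
- kettle (147/27 per unit): 24 of 27 → value 24×147/27 = 130.6667, running total 301.67
Total 301.67.

301.67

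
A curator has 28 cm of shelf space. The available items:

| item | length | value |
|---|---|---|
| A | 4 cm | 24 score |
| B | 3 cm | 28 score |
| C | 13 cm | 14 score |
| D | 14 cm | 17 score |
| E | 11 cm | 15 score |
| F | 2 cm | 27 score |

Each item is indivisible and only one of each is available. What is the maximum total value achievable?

96 score

Check high-value combinations within 28 cm:
- A+B+D+F: length 4+3+14+2=23, value 24+28+17+27=96
- A+B+E+F: length 4+3+11+2=20, value 24+28+15+27=94
- A+B+C+F: length 4+3+13+2=22, value 24+28+14+27=93
- A+B+F: length 4+3+2=9, value 24+28+27=79
Best: 96 score.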